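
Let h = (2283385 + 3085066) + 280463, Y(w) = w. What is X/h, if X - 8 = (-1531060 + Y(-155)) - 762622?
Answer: -2293829/5648914 ≈ -0.40607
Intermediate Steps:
h = 5648914 (h = 5368451 + 280463 = 5648914)
X = -2293829 (X = 8 + ((-1531060 - 155) - 762622) = 8 + (-1531215 - 762622) = 8 - 2293837 = -2293829)
X/h = -2293829/5648914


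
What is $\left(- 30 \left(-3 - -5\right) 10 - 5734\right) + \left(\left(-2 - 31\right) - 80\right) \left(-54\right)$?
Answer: $-232$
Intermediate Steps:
$\left(- 30 \left(-3 - -5\right) 10 - 5734\right) + \left(\left(-2 - 31\right) - 80\right) \left(-54\right) = \left(- 30 \left(-3 + 5\right) 10 - 5734\right) + \left(-33 - 80\right) \left(-54\right) = \left(\left(-30\right) 2 \cdot 10 - 5734\right) - -6102 = \left(\left(-60\right) 10 - 5734\right) + 6102 = \left(-600 - 5734\right) + 6102 = -6334 + 6102 = -232$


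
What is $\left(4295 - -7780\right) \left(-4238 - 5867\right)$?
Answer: $-122017875$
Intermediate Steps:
$\left(4295 - -7780\right) \left(-4238 - 5867\right) = \left(4295 + \left(-13290 + 21070\right)\right) \left(-10105\right) = \left(4295 + 7780\right) \left(-10105\right) = 12075 \left(-10105\right) = -122017875$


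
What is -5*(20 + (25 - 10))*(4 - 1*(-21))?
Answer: -4375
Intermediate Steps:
-5*(20 + (25 - 10))*(4 - 1*(-21)) = -5*(20 + 15)*(4 + 21) = -175*25 = -5*875 = -4375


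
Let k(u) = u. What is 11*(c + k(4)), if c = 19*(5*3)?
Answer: 3179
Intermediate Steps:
c = 285 (c = 19*15 = 285)
11*(c + k(4)) = 11*(285 + 4) = 11*289 = 3179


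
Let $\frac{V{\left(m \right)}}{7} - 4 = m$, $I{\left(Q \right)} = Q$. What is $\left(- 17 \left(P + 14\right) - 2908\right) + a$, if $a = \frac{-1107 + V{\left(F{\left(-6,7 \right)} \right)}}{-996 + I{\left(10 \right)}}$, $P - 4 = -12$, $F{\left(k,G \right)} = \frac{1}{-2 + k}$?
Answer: $- \frac{23734241}{7888} \approx -3008.9$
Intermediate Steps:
$P = -8$ ($P = 4 - 12 = -8$)
$V{\left(m \right)} = 28 + 7 m$
$a = \frac{8639}{7888}$ ($a = \frac{-1107 + \left(28 + \frac{7}{-2 - 6}\right)}{-996 + 10} = \frac{-1107 + \left(28 + \frac{7}{-8}\right)}{-986} = \left(-1107 + \left(28 + 7 \left(- \frac{1}{8}\right)\right)\right) \left(- \frac{1}{986}\right) = \left(-1107 + \left(28 - \frac{7}{8}\right)\right) \left(- \frac{1}{986}\right) = \left(-1107 + \frac{217}{8}\right) \left(- \frac{1}{986}\right) = \left(- \frac{8639}{8}\right) \left(- \frac{1}{986}\right) = \frac{8639}{7888} \approx 1.0952$)
$\left(- 17 \left(P + 14\right) - 2908\right) + a = \left(- 17 \left(-8 + 14\right) - 2908\right) + \frac{8639}{7888} = \left(\left(-17\right) 6 - 2908\right) + \frac{8639}{7888} = \left(-102 - 2908\right) + \frac{8639}{7888} = -3010 + \frac{8639}{7888} = - \frac{23734241}{7888}$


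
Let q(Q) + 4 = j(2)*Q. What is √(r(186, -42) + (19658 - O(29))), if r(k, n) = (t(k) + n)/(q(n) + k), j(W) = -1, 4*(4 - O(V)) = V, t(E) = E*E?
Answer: 3*√1726151/28 ≈ 140.77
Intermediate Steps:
t(E) = E²
O(V) = 4 - V/4
q(Q) = -4 - Q
r(k, n) = (n + k²)/(-4 + k - n) (r(k, n) = (k² + n)/((-4 - n) + k) = (n + k²)/(-4 + k - n))
√(r(186, -42) + (19658 - O(29))) = √((-42 + 186²)/(-4 + 186 - 1*(-42)) + (19658 - (4 - ¼*29))) = √((-42 + 34596)/(-4 + 186 + 42) + (19658 - (4 - 29/4))) = √(34554/224 + (19658 - 1*(-13/4))) = √((1/224)*34554 + (19658 + 13/4)) = √(17277/112 + 78645/4) = √(2219337/112) = 3*√1726151/28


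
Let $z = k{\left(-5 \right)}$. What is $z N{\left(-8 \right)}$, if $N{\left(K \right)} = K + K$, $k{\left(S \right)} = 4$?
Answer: $-64$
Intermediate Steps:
$N{\left(K \right)} = 2 K$
$z = 4$
$z N{\left(-8 \right)} = 4 \cdot 2 \left(-8\right) = 4 \left(-16\right) = -64$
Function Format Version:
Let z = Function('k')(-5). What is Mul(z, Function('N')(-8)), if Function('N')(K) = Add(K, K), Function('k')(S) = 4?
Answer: -64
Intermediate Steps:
Function('N')(K) = Mul(2, K)
z = 4
Mul(z, Function('N')(-8)) = Mul(4, Mul(2, -8)) = Mul(4, -16) = -64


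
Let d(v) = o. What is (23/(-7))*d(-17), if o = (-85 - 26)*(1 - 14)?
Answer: -33189/7 ≈ -4741.3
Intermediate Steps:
o = 1443 (o = -111*(-13) = 1443)
d(v) = 1443
(23/(-7))*d(-17) = (23/(-7))*1443 = (23*(-⅐))*1443 = -23/7*1443 = -33189/7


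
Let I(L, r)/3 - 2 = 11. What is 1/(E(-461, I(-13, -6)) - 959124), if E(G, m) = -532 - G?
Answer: -1/959195 ≈ -1.0425e-6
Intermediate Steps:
I(L, r) = 39 (I(L, r) = 6 + 3*11 = 6 + 33 = 39)
1/(E(-461, I(-13, -6)) - 959124) = 1/((-532 - 1*(-461)) - 959124) = 1/((-532 + 461) - 959124) = 1/(-71 - 959124) = 1/(-959195) = -1/959195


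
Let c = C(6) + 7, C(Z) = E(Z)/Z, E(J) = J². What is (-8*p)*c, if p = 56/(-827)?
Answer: 5824/827 ≈ 7.0423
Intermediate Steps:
p = -56/827 (p = 56*(-1/827) = -56/827 ≈ -0.067715)
C(Z) = Z (C(Z) = Z²/Z = Z)
c = 13 (c = 6 + 7 = 13)
(-8*p)*c = -8*(-56/827)*13 = (448/827)*13 = 5824/827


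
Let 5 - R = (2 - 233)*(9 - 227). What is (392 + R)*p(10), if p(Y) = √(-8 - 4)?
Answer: -99922*I*√3 ≈ -1.7307e+5*I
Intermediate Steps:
R = -50353 (R = 5 - (2 - 233)*(9 - 227) = 5 - (-231)*(-218) = 5 - 1*50358 = 5 - 50358 = -50353)
p(Y) = 2*I*√3 (p(Y) = √(-12) = 2*I*√3)
(392 + R)*p(10) = (392 - 50353)*(2*I*√3) = -99922*I*√3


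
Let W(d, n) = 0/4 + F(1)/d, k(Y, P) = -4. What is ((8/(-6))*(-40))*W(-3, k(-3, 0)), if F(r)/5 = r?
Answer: -800/9 ≈ -88.889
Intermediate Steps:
F(r) = 5*r
W(d, n) = 5/d (W(d, n) = 0/4 + (5*1)/d = 0*(1/4) + 5/d = 0 + 5/d = 5/d)
((8/(-6))*(-40))*W(-3, k(-3, 0)) = ((8/(-6))*(-40))*(5/(-3)) = ((8*(-1/6))*(-40))*(5*(-1/3)) = -4/3*(-40)*(-5/3) = (160/3)*(-5/3) = -800/9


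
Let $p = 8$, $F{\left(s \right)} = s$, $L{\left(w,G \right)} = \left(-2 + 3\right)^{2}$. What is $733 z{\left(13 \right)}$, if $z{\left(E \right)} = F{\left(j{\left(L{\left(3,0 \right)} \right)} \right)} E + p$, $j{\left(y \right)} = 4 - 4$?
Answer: $5864$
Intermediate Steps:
$L{\left(w,G \right)} = 1$ ($L{\left(w,G \right)} = 1^{2} = 1$)
$j{\left(y \right)} = 0$
$z{\left(E \right)} = 8$ ($z{\left(E \right)} = 0 E + 8 = 0 + 8 = 8$)
$733 z{\left(13 \right)} = 733 \cdot 8 = 5864$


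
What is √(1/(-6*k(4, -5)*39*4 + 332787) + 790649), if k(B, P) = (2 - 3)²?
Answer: 10*√870702892800663/331851 ≈ 889.18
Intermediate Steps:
k(B, P) = 1 (k(B, P) = (-1)² = 1)
√(1/(-6*k(4, -5)*39*4 + 332787) + 790649) = √(1/(-6*1*39*4 + 332787) + 790649) = √(1/(-234*4 + 332787) + 790649) = √(1/(-6*156 + 332787) + 790649) = √(1/(-936 + 332787) + 790649) = √(1/331851 + 790649) = √(262377661300/331851) = 10*√870702892800663/331851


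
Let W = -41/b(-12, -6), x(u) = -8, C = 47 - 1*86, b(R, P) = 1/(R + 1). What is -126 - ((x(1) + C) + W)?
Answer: -530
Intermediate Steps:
b(R, P) = 1/(1 + R)
C = -39 (C = 47 - 86 = -39)
W = 451 (W = -41/(1/(1 - 12)) = -41/(1/(-11)) = -41/(-1/11) = -41*(-11) = 451)
-126 - ((x(1) + C) + W) = -126 - ((-8 - 39) + 451) = -126 - (-47 + 451) = -126 - 1*404 = -126 - 404 = -530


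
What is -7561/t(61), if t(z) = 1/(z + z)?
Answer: -922442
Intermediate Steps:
t(z) = 1/(2*z)
-7561/t(61) = -7561/((½)/61) = -7561/((½)*(1/61)) = -7561/1/122 = -7561*122 = -922442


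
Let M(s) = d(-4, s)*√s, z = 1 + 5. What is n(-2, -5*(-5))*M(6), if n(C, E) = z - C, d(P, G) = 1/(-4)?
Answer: -2*√6 ≈ -4.8990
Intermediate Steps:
d(P, G) = -¼ (d(P, G) = 1*(-¼) = -¼)
z = 6
M(s) = -√s/4
n(C, E) = 6 - C
n(-2, -5*(-5))*M(6) = (6 - 1*(-2))*(-√6/4) = (6 + 2)*(-√6/4) = 8*(-√6/4) = -2*√6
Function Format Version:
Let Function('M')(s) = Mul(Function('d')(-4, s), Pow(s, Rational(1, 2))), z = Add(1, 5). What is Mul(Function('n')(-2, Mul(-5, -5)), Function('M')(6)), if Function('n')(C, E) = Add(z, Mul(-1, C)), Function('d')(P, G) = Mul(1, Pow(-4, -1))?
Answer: Mul(-2, Pow(6, Rational(1, 2))) ≈ -4.8990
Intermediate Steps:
Function('d')(P, G) = Rational(-1, 4) (Function('d')(P, G) = Mul(1, Rational(-1, 4)) = Rational(-1, 4))
z = 6
Function('M')(s) = Mul(Rational(-1, 4), Pow(s, Rational(1, 2)))
Function('n')(C, E) = Add(6, Mul(-1, C))
Mul(Function('n')(-2, Mul(-5, -5)), Function('M')(6)) = Mul(Add(6, Mul(-1, -2)), Mul(Rational(-1, 4), Pow(6, Rational(1, 2)))) = Mul(Add(6, 2), Mul(Rational(-1, 4), Pow(6, Rational(1, 2)))) = Mul(8, Mul(Rational(-1, 4), Pow(6, Rational(1, 2)))) = Mul(-2, Pow(6, Rational(1, 2)))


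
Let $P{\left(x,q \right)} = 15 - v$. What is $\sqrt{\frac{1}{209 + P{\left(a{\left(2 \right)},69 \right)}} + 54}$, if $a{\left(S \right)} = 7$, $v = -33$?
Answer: $\frac{\sqrt{3566903}}{257} \approx 7.3487$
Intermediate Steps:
$P{\left(x,q \right)} = 48$ ($P{\left(x,q \right)} = 15 - -33 = 15 + 33 = 48$)
$\sqrt{\frac{1}{209 + P{\left(a{\left(2 \right)},69 \right)}} + 54} = \sqrt{\frac{1}{209 + 48} + 54} = \sqrt{\frac{1}{257} + 54} = \sqrt{\frac{13879}{257}} = \frac{\sqrt{3566903}}{257}$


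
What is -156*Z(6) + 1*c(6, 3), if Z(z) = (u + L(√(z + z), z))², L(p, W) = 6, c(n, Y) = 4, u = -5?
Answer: -152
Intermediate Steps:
Z(z) = 1 (Z(z) = (-5 + 6)² = 1² = 1)
-156*Z(6) + 1*c(6, 3) = -156*1 + 1*4 = -156 + 4 = -152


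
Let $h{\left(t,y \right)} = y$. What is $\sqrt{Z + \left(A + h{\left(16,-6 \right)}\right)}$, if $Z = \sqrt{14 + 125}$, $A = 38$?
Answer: $\sqrt{32 + \sqrt{139}} \approx 6.6174$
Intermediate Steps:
$Z = \sqrt{139} \approx 11.79$
$\sqrt{Z + \left(A + h{\left(16,-6 \right)}\right)} = \sqrt{\sqrt{139} + \left(38 - 6\right)} = \sqrt{\sqrt{139} + 32} = \sqrt{32 + \sqrt{139}}$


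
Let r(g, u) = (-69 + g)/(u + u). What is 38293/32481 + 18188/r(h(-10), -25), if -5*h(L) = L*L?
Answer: 29541629477/2890809 ≈ 10219.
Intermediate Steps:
h(L) = -L²/5 (h(L) = -L*L/5 = -L²/5)
r(g, u) = (-69 + g)/(2*u) (r(g, u) = (-69 + g)/((2*u)) = (-69 + g)*(1/(2*u)) = (-69 + g)/(2*u))
38293/32481 + 18188/r(h(-10), -25) = 38293/32481 + 18188/(((½)*(-69 - ⅕*(-10)²)/(-25))) = 38293*(1/32481) + 18188/(((½)*(-1/25)*(-69 - ⅕*100))) = 38293/32481 + 18188/(((½)*(-1/25)*(-69 - 20))) = 38293/32481 + 18188/(((½)*(-1/25)*(-89))) = 38293/32481 + 18188/(89/50) = 38293/32481 + 18188*(50/89) = 38293/32481 + 909400/89 = 29541629477/2890809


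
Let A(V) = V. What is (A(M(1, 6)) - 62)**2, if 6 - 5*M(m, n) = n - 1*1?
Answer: 95481/25 ≈ 3819.2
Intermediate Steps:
M(m, n) = 7/5 - n/5 (M(m, n) = 6/5 - (n - 1*1)/5 = 6/5 - (n - 1)/5 = 6/5 - (-1 + n)/5 = 6/5 + (1/5 - n/5) = 7/5 - n/5)
(A(M(1, 6)) - 62)**2 = ((7/5 - 1/5*6) - 62)**2 = ((7/5 - 6/5) - 62)**2 = (1/5 - 62)**2 = (-309/5)**2 = 95481/25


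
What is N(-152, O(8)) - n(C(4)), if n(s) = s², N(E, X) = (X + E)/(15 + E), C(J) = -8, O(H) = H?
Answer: -8624/137 ≈ -62.949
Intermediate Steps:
N(E, X) = (E + X)/(15 + E)
N(-152, O(8)) - n(C(4)) = (-152 + 8)/(15 - 152) - 1*(-8)² = -144/(-137) - 1*64 = -1/137*(-144) - 64 = 144/137 - 64 = -8624/137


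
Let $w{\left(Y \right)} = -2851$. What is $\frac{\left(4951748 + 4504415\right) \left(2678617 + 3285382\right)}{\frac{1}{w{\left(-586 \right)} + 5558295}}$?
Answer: $313307856850998606628$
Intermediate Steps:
$\frac{\left(4951748 + 4504415\right) \left(2678617 + 3285382\right)}{\frac{1}{w{\left(-586 \right)} + 5558295}} = \frac{\left(4951748 + 4504415\right) \left(2678617 + 3285382\right)}{\frac{1}{-2851 + 5558295}} = \frac{9456163 \cdot 5963999}{\frac{1}{5555444}} = 56396546675837 \frac{1}{\frac{1}{5555444}} = 56396546675837 \cdot 5555444 = 313307856850998606628$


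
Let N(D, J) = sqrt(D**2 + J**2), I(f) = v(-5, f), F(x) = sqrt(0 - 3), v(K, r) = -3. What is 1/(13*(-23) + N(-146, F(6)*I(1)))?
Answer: -299/68112 - sqrt(21289)/68112 ≈ -0.0065320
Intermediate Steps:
F(x) = I*sqrt(3) (F(x) = sqrt(-3) = I*sqrt(3))
I(f) = -3
1/(13*(-23) + N(-146, F(6)*I(1))) = 1/(13*(-23) + sqrt((-146)**2 + ((I*sqrt(3))*(-3))**2)) = 1/(-299 + sqrt(21316 + (-3*I*sqrt(3))**2)) = 1/(-299 + sqrt(21316 - 27)) = 1/(-299 + sqrt(21289))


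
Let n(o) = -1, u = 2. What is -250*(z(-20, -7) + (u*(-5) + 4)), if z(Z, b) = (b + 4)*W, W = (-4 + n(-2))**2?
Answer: 20250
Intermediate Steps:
W = 25 (W = (-4 - 1)**2 = (-5)**2 = 25)
z(Z, b) = 100 + 25*b (z(Z, b) = (b + 4)*25 = (4 + b)*25 = 100 + 25*b)
-250*(z(-20, -7) + (u*(-5) + 4)) = -250*((100 + 25*(-7)) + (2*(-5) + 4)) = -250*((100 - 175) + (-10 + 4)) = -250*(-75 - 6) = -250*(-81) = 20250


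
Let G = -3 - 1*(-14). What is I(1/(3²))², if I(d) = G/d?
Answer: 9801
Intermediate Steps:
G = 11 (G = -3 + 14 = 11)
I(d) = 11/d
I(1/(3²))² = (11/(1/(3²)))² = (11/(1/9))² = (11/(⅑))² = (11*9)² = 99² = 9801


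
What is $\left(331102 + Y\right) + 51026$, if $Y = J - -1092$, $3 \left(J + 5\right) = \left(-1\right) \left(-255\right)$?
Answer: $383300$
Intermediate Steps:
$J = 80$ ($J = -5 + \frac{\left(-1\right) \left(-255\right)}{3} = -5 + \frac{1}{3} \cdot 255 = -5 + 85 = 80$)
$Y = 1172$ ($Y = 80 - -1092 = 80 + 1092 = 1172$)
$\left(331102 + Y\right) + 51026 = \left(331102 + 1172\right) + 51026 = 332274 + 51026 = 383300$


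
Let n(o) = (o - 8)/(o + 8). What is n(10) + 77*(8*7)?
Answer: 38809/9 ≈ 4312.1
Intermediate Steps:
n(o) = (-8 + o)/(8 + o)
n(10) + 77*(8*7) = (-8 + 10)/(8 + 10) + 77*(8*7) = 2/18 + 77*56 = (1/18)*2 + 4312 = ⅑ + 4312 = 38809/9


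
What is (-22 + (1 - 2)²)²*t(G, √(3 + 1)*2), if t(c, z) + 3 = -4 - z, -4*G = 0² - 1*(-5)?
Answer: -4851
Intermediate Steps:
G = -5/4 (G = -(0² - 1*(-5))/4 = -(0 + 5)/4 = -¼*5 = -5/4 ≈ -1.2500)
t(c, z) = -7 - z (t(c, z) = -3 + (-4 - z) = -7 - z)
(-22 + (1 - 2)²)²*t(G, √(3 + 1)*2) = (-22 + (1 - 2)²)²*(-7 - √(3 + 1)*2) = (-22 + (-1)²)²*(-7 - √4*2) = (-22 + 1)²*(-7 - 2*2) = (-21)²*(-7 - 1*4) = 441*(-7 - 4) = 441*(-11) = -4851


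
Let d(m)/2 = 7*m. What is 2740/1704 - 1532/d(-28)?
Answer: 57572/10437 ≈ 5.5161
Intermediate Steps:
d(m) = 14*m (d(m) = 2*(7*m) = 14*m)
2740/1704 - 1532/d(-28) = 2740/1704 - 1532/(14*(-28)) = 2740*(1/1704) - 1532/(-392) = 685/426 - 1532*(-1/392) = 685/426 + 383/98 = 57572/10437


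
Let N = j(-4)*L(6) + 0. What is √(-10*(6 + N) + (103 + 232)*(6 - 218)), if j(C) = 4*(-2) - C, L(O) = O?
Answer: 2*I*√17710 ≈ 266.16*I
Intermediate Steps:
j(C) = -8 - C
N = -24 (N = (-8 - 1*(-4))*6 + 0 = (-8 + 4)*6 + 0 = -4*6 + 0 = -24 + 0 = -24)
√(-10*(6 + N) + (103 + 232)*(6 - 218)) = √(-10*(6 - 24) + (103 + 232)*(6 - 218)) = √(-10*(-18) + 335*(-212)) = √(180 - 71020) = √(-70840) = 2*I*√17710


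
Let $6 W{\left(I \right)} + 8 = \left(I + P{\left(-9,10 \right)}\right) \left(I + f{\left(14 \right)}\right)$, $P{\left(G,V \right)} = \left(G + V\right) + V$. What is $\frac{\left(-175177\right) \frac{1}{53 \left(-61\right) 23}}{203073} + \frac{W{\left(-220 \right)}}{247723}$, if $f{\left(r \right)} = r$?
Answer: $\frac{36126006120686}{1246897635597887} \approx 0.028973$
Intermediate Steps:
$P{\left(G,V \right)} = G + 2 V$
$W{\left(I \right)} = - \frac{4}{3} + \frac{\left(11 + I\right) \left(14 + I\right)}{6}$ ($W{\left(I \right)} = - \frac{4}{3} + \frac{\left(I + \left(-9 + 2 \cdot 10\right)\right) \left(I + 14\right)}{6} = - \frac{4}{3} + \frac{\left(I + \left(-9 + 20\right)\right) \left(14 + I\right)}{6} = - \frac{4}{3} + \frac{\left(I + 11\right) \left(14 + I\right)}{6} = - \frac{4}{3} + \frac{\left(11 + I\right) \left(14 + I\right)}{6}$)
$\frac{\left(-175177\right) \frac{1}{53 \left(-61\right) 23}}{203073} + \frac{W{\left(-220 \right)}}{247723} = \frac{\left(-175177\right) \frac{1}{53 \left(-61\right) 23}}{203073} + \frac{\frac{73}{3} + \frac{\left(-220\right)^{2}}{6} + \frac{25}{6} \left(-220\right)}{247723} = - \frac{175177}{\left(-3233\right) 23} \cdot \frac{1}{203073} + \left(\frac{73}{3} + \frac{1}{6} \cdot 48400 - \frac{2750}{3}\right) \frac{1}{247723} = - \frac{175177}{-74359} \cdot \frac{1}{203073} + \left(\frac{73}{3} + \frac{24200}{3} - \frac{2750}{3}\right) \frac{1}{247723} = \left(-175177\right) \left(- \frac{1}{74359}\right) \frac{1}{203073} + \frac{21523}{3} \cdot \frac{1}{247723} = \frac{175177}{74359} \cdot \frac{1}{203073} + \frac{21523}{743169} = \frac{175177}{15100305207} + \frac{21523}{743169} = \frac{36126006120686}{1246897635597887}$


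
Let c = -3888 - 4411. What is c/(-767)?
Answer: 8299/767 ≈ 10.820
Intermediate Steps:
c = -8299
c/(-767) = -8299/(-767) = -8299*(-1/767) = 8299/767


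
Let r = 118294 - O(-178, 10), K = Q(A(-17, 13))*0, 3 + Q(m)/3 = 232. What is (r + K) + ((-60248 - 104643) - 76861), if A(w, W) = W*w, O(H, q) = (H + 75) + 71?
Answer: -123426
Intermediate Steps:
O(H, q) = 146 + H (O(H, q) = (75 + H) + 71 = 146 + H)
Q(m) = 687 (Q(m) = -9 + 3*232 = -9 + 696 = 687)
K = 0 (K = 687*0 = 0)
r = 118326 (r = 118294 - (146 - 178) = 118294 - 1*(-32) = 118294 + 32 = 118326)
(r + K) + ((-60248 - 104643) - 76861) = (118326 + 0) + ((-60248 - 104643) - 76861) = 118326 + (-164891 - 76861) = 118326 - 241752 = -123426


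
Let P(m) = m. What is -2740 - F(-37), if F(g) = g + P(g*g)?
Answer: -4072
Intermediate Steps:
F(g) = g + g**2 (F(g) = g + g*g = g + g**2)
-2740 - F(-37) = -2740 - (-37)*(1 - 37) = -2740 - (-37)*(-36) = -2740 - 1*1332 = -2740 - 1332 = -4072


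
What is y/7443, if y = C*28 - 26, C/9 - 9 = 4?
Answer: 3250/7443 ≈ 0.43665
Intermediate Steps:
C = 117 (C = 81 + 9*4 = 81 + 36 = 117)
y = 3250 (y = 117*28 - 26 = 3276 - 26 = 3250)
y/7443 = 3250/7443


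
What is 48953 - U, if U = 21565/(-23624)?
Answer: 1156487237/23624 ≈ 48954.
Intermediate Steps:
U = -21565/23624 (U = 21565*(-1/23624) = -21565/23624 ≈ -0.91284)
48953 - U = 48953 - 1*(-21565/23624) = 48953 + 21565/23624 = 1156487237/23624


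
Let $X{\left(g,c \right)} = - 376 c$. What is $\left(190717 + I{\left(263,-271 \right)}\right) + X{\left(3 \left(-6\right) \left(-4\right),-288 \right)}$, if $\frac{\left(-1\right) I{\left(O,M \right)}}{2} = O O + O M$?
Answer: $303213$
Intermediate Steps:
$I{\left(O,M \right)} = - 2 O^{2} - 2 M O$ ($I{\left(O,M \right)} = - 2 \left(O O + O M\right) = - 2 \left(O^{2} + M O\right) = - 2 O^{2} - 2 M O$)
$\left(190717 + I{\left(263,-271 \right)}\right) + X{\left(3 \left(-6\right) \left(-4\right),-288 \right)} = \left(190717 - 526 \left(-271 + 263\right)\right) - -108288 = \left(190717 - 526 \left(-8\right)\right) + 108288 = \left(190717 + 4208\right) + 108288 = 194925 + 108288 = 303213$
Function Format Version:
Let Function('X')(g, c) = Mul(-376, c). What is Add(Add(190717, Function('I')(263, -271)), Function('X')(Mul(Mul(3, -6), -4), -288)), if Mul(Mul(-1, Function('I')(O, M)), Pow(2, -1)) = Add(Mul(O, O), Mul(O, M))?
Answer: 303213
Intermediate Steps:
Function('I')(O, M) = Add(Mul(-2, Pow(O, 2)), Mul(-2, M, O)) (Function('I')(O, M) = Mul(-2, Add(Mul(O, O), Mul(O, M))) = Mul(-2, Add(Pow(O, 2), Mul(M, O))) = Add(Mul(-2, Pow(O, 2)), Mul(-2, M, O)))
Add(Add(190717, Function('I')(263, -271)), Function('X')(Mul(Mul(3, -6), -4), -288)) = Add(Add(190717, Mul(-2, 263, Add(-271, 263))), Mul(-376, -288)) = Add(Add(190717, Mul(-2, 263, -8)), 108288) = Add(Add(190717, 4208), 108288) = Add(194925, 108288) = 303213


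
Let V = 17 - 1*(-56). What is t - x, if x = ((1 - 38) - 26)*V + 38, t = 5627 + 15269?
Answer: 25457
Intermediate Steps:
t = 20896
V = 73 (V = 17 + 56 = 73)
x = -4561 (x = ((1 - 38) - 26)*73 + 38 = (-37 - 26)*73 + 38 = -63*73 + 38 = -4599 + 38 = -4561)
t - x = 20896 - 1*(-4561) = 20896 + 4561 = 25457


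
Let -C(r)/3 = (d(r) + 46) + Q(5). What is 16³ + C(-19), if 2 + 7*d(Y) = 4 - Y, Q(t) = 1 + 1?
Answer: 3943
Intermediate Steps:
Q(t) = 2
d(Y) = 2/7 - Y/7 (d(Y) = -2/7 + (4 - Y)/7 = -2/7 + (4/7 - Y/7) = 2/7 - Y/7)
C(r) = -1014/7 + 3*r/7 (C(r) = -3*(((2/7 - r/7) + 46) + 2) = -3*((324/7 - r/7) + 2) = -3*(338/7 - r/7) = -1014/7 + 3*r/7)
16³ + C(-19) = 16³ + (-1014/7 + (3/7)*(-19)) = 4096 + (-1014/7 - 57/7) = 4096 - 153 = 3943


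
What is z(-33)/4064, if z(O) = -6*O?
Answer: 99/2032 ≈ 0.048720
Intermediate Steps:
z(-33)/4064 = -6*(-33)/4064 = 198*(1/4064) = 99/2032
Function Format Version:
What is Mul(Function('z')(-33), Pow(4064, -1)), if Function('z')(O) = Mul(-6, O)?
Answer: Rational(99, 2032) ≈ 0.048720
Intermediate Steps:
Mul(Function('z')(-33), Pow(4064, -1)) = Mul(Mul(-6, -33), Pow(4064, -1)) = Mul(198, Rational(1, 4064)) = Rational(99, 2032)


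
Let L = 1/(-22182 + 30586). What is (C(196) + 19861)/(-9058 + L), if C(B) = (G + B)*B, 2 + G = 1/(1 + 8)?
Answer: -4379837044/685110879 ≈ -6.3929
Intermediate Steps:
G = -17/9 (G = -2 + 1/(1 + 8) = -2 + 1/9 = -2 + ⅑ = -17/9 ≈ -1.8889)
L = 1/8404 ≈ 0.00011899
C(B) = B*(-17/9 + B) (C(B) = (-17/9 + B)*B = B*(-17/9 + B))
(C(196) + 19861)/(-9058 + L) = ((⅑)*196*(-17 + 9*196) + 19861)/(-9058 + 1/8404) = ((⅑)*196*(-17 + 1764) + 19861)/(-76123431/8404) = ((⅑)*196*1747 + 19861)*(-8404/76123431) = (342412/9 + 19861)*(-8404/76123431) = (521161/9)*(-8404/76123431) = -4379837044/685110879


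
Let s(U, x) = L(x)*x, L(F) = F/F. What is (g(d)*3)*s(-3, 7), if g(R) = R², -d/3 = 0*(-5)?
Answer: 0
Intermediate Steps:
L(F) = 1
s(U, x) = x (s(U, x) = 1*x = x)
d = 0 (d = -0*(-5) = -3*0 = 0)
(g(d)*3)*s(-3, 7) = (0²*3)*7 = (0*3)*7 = 0*7 = 0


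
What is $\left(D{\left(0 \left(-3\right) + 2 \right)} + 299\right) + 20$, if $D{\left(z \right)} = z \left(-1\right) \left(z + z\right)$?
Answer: $311$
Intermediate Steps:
$D{\left(z \right)} = - 2 z^{2}$ ($D{\left(z \right)} = - z 2 z = - 2 z^{2}$)
$\left(D{\left(0 \left(-3\right) + 2 \right)} + 299\right) + 20 = \left(- 2 \left(0 \left(-3\right) + 2\right)^{2} + 299\right) + 20 = \left(- 2 \left(0 + 2\right)^{2} + 299\right) + 20 = \left(- 2 \cdot 2^{2} + 299\right) + 20 = \left(\left(-2\right) 4 + 299\right) + 20 = \left(-8 + 299\right) + 20 = 291 + 20 = 311$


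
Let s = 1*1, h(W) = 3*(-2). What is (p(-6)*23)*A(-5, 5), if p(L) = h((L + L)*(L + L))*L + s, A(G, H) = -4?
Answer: -3404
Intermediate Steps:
h(W) = -6
s = 1
p(L) = 1 - 6*L (p(L) = -6*L + 1 = 1 - 6*L)
(p(-6)*23)*A(-5, 5) = ((1 - 6*(-6))*23)*(-4) = ((1 + 36)*23)*(-4) = (37*23)*(-4) = 851*(-4) = -3404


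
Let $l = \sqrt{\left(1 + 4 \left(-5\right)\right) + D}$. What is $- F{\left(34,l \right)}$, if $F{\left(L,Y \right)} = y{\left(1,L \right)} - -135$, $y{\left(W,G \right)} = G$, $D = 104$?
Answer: $-169$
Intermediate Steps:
$l = \sqrt{85}$ ($l = \sqrt{\left(1 + 4 \left(-5\right)\right) + 104} = \sqrt{\left(1 - 20\right) + 104} = \sqrt{-19 + 104} = \sqrt{85} \approx 9.2195$)
$F{\left(L,Y \right)} = 135 + L$ ($F{\left(L,Y \right)} = L - -135 = L + 135 = 135 + L$)
$- F{\left(34,l \right)} = - (135 + 34) = \left(-1\right) 169 = -169$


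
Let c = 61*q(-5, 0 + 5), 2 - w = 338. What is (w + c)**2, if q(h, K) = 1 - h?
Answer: 900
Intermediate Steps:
w = -336 (w = 2 - 1*338 = 2 - 338 = -336)
c = 366 (c = 61*(1 - 1*(-5)) = 61*(1 + 5) = 61*6 = 366)
(w + c)**2 = (-336 + 366)**2 = 30**2 = 900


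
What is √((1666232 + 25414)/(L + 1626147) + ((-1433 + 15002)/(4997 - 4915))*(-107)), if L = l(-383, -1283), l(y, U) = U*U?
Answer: I*√164610177898999803/3049129 ≈ 133.06*I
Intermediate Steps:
l(y, U) = U²
L = 1646089 (L = (-1283)² = 1646089)
√((1666232 + 25414)/(L + 1626147) + ((-1433 + 15002)/(4997 - 4915))*(-107)) = √((1666232 + 25414)/(1646089 + 1626147) + ((-1433 + 15002)/(4997 - 4915))*(-107)) = √(1691646/3272236 + (13569/82)*(-107)) = √(1691646*(1/3272236) + (13569*(1/82))*(-107)) = √(76893/148738 + (13569/82)*(-107)) = √(76893/148738 - 1451883/82) = √(-53985967107/3049129) = I*√164610177898999803/3049129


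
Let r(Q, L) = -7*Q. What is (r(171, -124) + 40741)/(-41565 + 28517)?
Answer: -4943/1631 ≈ -3.0307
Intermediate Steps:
(r(171, -124) + 40741)/(-41565 + 28517) = (-7*171 + 40741)/(-41565 + 28517) = (-1197 + 40741)/(-13048) = 39544*(-1/13048) = -4943/1631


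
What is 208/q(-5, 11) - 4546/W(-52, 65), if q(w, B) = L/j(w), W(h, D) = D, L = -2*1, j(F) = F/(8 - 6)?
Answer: 12354/65 ≈ 190.06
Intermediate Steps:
j(F) = F/2
L = -2
q(w, B) = -4/w (q(w, B) = -2*2/w = -4/w)
208/q(-5, 11) - 4546/W(-52, 65) = 208/((-4/(-5))) - 4546/65 = 208/((-4*(-1/5))) - 4546*1/65 = 208/(4/5) - 4546/65 = 208*(5/4) - 4546/65 = 260 - 4546/65 = 12354/65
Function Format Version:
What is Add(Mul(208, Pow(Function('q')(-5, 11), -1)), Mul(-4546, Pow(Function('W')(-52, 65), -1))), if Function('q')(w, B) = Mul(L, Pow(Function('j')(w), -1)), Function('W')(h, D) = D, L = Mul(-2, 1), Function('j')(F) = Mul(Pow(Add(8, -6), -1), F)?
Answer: Rational(12354, 65) ≈ 190.06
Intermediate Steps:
Function('j')(F) = Mul(Rational(1, 2), F) (Function('j')(F) = Mul(Pow(2, -1), F) = Mul(Rational(1, 2), F))
L = -2
Function('q')(w, B) = Mul(-4, Pow(w, -1)) (Function('q')(w, B) = Mul(-2, Pow(Mul(Rational(1, 2), w), -1)) = Mul(-2, Mul(2, Pow(w, -1))) = Mul(-4, Pow(w, -1)))
Add(Mul(208, Pow(Function('q')(-5, 11), -1)), Mul(-4546, Pow(Function('W')(-52, 65), -1))) = Add(Mul(208, Pow(Mul(-4, Pow(-5, -1)), -1)), Mul(-4546, Pow(65, -1))) = Add(Mul(208, Pow(Mul(-4, Rational(-1, 5)), -1)), Mul(-4546, Rational(1, 65))) = Add(Mul(208, Pow(Rational(4, 5), -1)), Rational(-4546, 65)) = Add(Mul(208, Rational(5, 4)), Rational(-4546, 65)) = Add(260, Rational(-4546, 65)) = Rational(12354, 65)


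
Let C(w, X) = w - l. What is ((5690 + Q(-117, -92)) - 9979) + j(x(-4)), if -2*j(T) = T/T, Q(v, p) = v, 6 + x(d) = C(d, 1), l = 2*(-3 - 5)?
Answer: -8813/2 ≈ -4406.5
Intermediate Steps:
l = -16 (l = 2*(-8) = -16)
C(w, X) = 16 + w (C(w, X) = w - 1*(-16) = w + 16 = 16 + w)
x(d) = 10 + d (x(d) = -6 + (16 + d) = 10 + d)
j(T) = -½ (j(T) = -T/(2*T) = -½*1 = -½)
((5690 + Q(-117, -92)) - 9979) + j(x(-4)) = ((5690 - 117) - 9979) - ½ = (5573 - 9979) - ½ = -4406 - ½ = -8813/2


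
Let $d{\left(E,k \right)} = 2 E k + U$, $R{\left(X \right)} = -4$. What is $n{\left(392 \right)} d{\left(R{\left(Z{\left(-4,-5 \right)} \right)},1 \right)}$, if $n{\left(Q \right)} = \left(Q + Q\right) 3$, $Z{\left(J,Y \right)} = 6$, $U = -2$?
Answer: $-23520$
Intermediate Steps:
$n{\left(Q \right)} = 6 Q$ ($n{\left(Q \right)} = 2 Q 3 = 6 Q$)
$d{\left(E,k \right)} = -2 + 2 E k$ ($d{\left(E,k \right)} = 2 E k - 2 = -2 + 2 E k$)
$n{\left(392 \right)} d{\left(R{\left(Z{\left(-4,-5 \right)} \right)},1 \right)} = 6 \cdot 392 \left(-2 + 2 \left(-4\right) 1\right) = 2352 \left(-2 - 8\right) = 2352 \left(-10\right) = -23520$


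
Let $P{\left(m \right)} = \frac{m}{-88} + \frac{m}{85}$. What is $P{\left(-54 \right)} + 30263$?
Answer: $\frac{113183539}{3740} \approx 30263.0$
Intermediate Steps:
$P{\left(m \right)} = \frac{3 m}{7480}$ ($P{\left(m \right)} = m \left(- \frac{1}{88}\right) + m \frac{1}{85} = - \frac{m}{88} + \frac{m}{85} = \frac{3 m}{7480}$)
$P{\left(-54 \right)} + 30263 = \frac{3}{7480} \left(-54\right) + 30263 = - \frac{81}{3740} + 30263 = \frac{113183539}{3740}$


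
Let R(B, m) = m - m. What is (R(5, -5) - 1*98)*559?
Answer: -54782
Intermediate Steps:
R(B, m) = 0
(R(5, -5) - 1*98)*559 = (0 - 1*98)*559 = (0 - 98)*559 = -98*559 = -54782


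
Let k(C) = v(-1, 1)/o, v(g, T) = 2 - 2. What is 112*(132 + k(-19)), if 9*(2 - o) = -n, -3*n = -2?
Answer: 14784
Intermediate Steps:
n = ⅔ (n = -⅓*(-2) = ⅔ ≈ 0.66667)
v(g, T) = 0
o = 56/27 (o = 2 - (-1)*2/(9*3) = 2 - ⅑*(-⅔) = 2 + 2/27 = 56/27 ≈ 2.0741)
k(C) = 0 (k(C) = 0/(56/27) = 0*(27/56) = 0)
112*(132 + k(-19)) = 112*(132 + 0) = 112*132 = 14784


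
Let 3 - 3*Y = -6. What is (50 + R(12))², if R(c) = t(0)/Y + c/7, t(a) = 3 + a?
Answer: 136161/49 ≈ 2778.8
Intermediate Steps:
Y = 3 (Y = 1 - ⅓*(-6) = 1 + 2 = 3)
R(c) = 1 + c/7 (R(c) = (3 + 0)/3 + c/7 = 3*(⅓) + c*(⅐) = 1 + c/7)
(50 + R(12))² = (50 + (1 + (⅐)*12))² = (50 + (1 + 12/7))² = (50 + 19/7)² = (369/7)² = 136161/49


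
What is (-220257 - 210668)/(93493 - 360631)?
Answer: 430925/267138 ≈ 1.6131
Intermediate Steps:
(-220257 - 210668)/(93493 - 360631) = -430925/(-267138) = -430925*(-1/267138) = 430925/267138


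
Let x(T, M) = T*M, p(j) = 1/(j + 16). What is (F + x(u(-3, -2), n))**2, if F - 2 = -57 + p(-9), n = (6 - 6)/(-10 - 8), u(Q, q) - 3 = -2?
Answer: 147456/49 ≈ 3009.3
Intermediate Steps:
p(j) = 1/(16 + j)
u(Q, q) = 1 (u(Q, q) = 3 - 2 = 1)
n = 0 (n = 0/(-18) = 0*(-1/18) = 0)
x(T, M) = M*T
F = -384/7 (F = 2 + (-57 + 1/(16 - 9)) = 2 + (-57 + 1/7) = 2 - 398/7 = -384/7 ≈ -54.857)
(F + x(u(-3, -2), n))**2 = (-384/7 + 0*1)**2 = (-384/7 + 0)**2 = (-384/7)**2 = 147456/49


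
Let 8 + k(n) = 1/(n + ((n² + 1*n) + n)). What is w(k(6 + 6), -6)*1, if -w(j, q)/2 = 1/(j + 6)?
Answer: 360/359 ≈ 1.0028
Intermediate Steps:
k(n) = -8 + 1/(n² + 3*n) (k(n) = -8 + 1/(n + ((n² + 1*n) + n)) = -8 + 1/(n + ((n² + n) + n)) = -8 + 1/(n + ((n + n²) + n)) = -8 + 1/(n + (n² + 2*n)) = -8 + 1/(n² + 3*n))
w(j, q) = -2/(6 + j) (w(j, q) = -2/(j + 6) = -2/(6 + j))
w(k(6 + 6), -6)*1 = -2/(6 + (1 - 24*(6 + 6) - 8*(6 + 6)²)/((6 + 6)*(3 + (6 + 6))))*1 = -2/(6 + (1 - 24*12 - 8*12²)/(12*(3 + 12)))*1 = -2/(6 + (1/12)*(1 - 288 - 8*144)/15)*1 = -2/(6 + (1/12)*(1/15)*(1 - 288 - 1152))*1 = -2/(6 + (1/12)*(1/15)*(-1439))*1 = -2/(6 - 1439/180)*1 = -2/(-359/180)*1 = -2*(-180/359)*1 = (360/359)*1 = 360/359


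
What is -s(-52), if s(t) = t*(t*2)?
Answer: -5408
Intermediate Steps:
s(t) = 2*t² (s(t) = t*(2*t) = 2*t²)
-s(-52) = -2*(-52)² = -2*2704 = -1*5408 = -5408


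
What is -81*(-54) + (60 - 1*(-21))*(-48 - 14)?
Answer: -648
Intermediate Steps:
-81*(-54) + (60 - 1*(-21))*(-48 - 14) = 4374 + (60 + 21)*(-62) = 4374 + 81*(-62) = 4374 - 5022 = -648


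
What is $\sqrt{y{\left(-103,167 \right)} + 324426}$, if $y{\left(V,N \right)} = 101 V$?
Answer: $\sqrt{314023} \approx 560.38$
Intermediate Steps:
$\sqrt{y{\left(-103,167 \right)} + 324426} = \sqrt{101 \left(-103\right) + 324426} = \sqrt{-10403 + 324426} = \sqrt{314023}$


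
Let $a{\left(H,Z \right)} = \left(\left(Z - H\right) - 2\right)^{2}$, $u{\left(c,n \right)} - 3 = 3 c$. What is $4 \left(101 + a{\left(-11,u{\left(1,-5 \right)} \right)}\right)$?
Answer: $1304$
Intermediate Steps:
$u{\left(c,n \right)} = 3 + 3 c$
$a{\left(H,Z \right)} = \left(-2 + Z - H\right)^{2}$
$4 \left(101 + a{\left(-11,u{\left(1,-5 \right)} \right)}\right) = 4 \left(101 + \left(2 - 11 - \left(3 + 3 \cdot 1\right)\right)^{2}\right) = 4 \left(101 + \left(2 - 11 - \left(3 + 3\right)\right)^{2}\right) = 4 \left(101 + \left(2 - 11 - 6\right)^{2}\right) = 4 \left(101 + \left(-15\right)^{2}\right) = 4 \left(101 + 225\right) = 4 \cdot 326 = 1304$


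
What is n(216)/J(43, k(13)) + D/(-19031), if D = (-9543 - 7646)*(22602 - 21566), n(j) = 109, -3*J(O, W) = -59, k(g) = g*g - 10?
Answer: 1056883573/1122829 ≈ 941.27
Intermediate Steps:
k(g) = -10 + g² (k(g) = g² - 10 = -10 + g²)
J(O, W) = 59/3 (J(O, W) = -⅓*(-59) = 59/3)
D = -17807804 (D = -17189*1036 = -17807804)
n(216)/J(43, k(13)) + D/(-19031) = 109/(59/3) - 17807804/(-19031) = 109*(3/59) - 17807804*(-1/19031) = 327/59 + 17807804/19031 = 1056883573/1122829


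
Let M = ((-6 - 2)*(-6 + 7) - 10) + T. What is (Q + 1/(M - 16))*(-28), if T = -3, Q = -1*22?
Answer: 22820/37 ≈ 616.76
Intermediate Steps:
Q = -22
M = -21 (M = ((-6 - 2)*(-6 + 7) - 10) - 3 = (-8*1 - 10) - 3 = (-8 - 10) - 3 = -18 - 3 = -21)
(Q + 1/(M - 16))*(-28) = (-22 + 1/(-21 - 16))*(-28) = (-22 + 1/(-37))*(-28) = (-22 - 1/37)*(-28) = -815/37*(-28) = 22820/37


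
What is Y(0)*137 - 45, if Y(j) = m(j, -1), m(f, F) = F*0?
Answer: -45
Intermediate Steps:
m(f, F) = 0
Y(j) = 0
Y(0)*137 - 45 = 0*137 - 45 = 0 - 45 = -45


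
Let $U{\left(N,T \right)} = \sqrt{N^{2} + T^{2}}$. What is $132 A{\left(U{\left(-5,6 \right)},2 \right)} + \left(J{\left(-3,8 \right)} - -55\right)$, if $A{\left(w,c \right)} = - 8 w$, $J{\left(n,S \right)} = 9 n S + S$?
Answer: $-153 - 1056 \sqrt{61} \approx -8400.6$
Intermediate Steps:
$J{\left(n,S \right)} = S + 9 S n$ ($J{\left(n,S \right)} = 9 S n + S = S + 9 S n$)
$132 A{\left(U{\left(-5,6 \right)},2 \right)} + \left(J{\left(-3,8 \right)} - -55\right) = 132 \left(- 8 \sqrt{\left(-5\right)^{2} + 6^{2}}\right) + \left(8 \left(1 + 9 \left(-3\right)\right) - -55\right) = 132 \left(- 8 \sqrt{25 + 36}\right) + \left(8 \left(1 - 27\right) + 55\right) = 132 \left(- 8 \sqrt{61}\right) + \left(8 \left(-26\right) + 55\right) = - 1056 \sqrt{61} + \left(-208 + 55\right) = - 1056 \sqrt{61} - 153 = -153 - 1056 \sqrt{61}$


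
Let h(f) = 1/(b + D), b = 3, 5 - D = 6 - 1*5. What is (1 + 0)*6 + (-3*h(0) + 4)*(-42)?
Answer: -144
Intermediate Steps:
D = 4 (D = 5 - (6 - 1*5) = 5 - (6 - 5) = 5 - 1*1 = 5 - 1 = 4)
h(f) = ⅐ (h(f) = 1/(3 + 4) = 1/7 = ⅐)
(1 + 0)*6 + (-3*h(0) + 4)*(-42) = (1 + 0)*6 + (-3*⅐ + 4)*(-42) = 1*6 + (-3/7 + 4)*(-42) = 6 + (25/7)*(-42) = 6 - 150 = -144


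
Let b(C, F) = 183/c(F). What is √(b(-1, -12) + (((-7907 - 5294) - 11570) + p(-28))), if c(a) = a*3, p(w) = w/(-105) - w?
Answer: I*√22273035/30 ≈ 157.31*I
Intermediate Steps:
p(w) = -106*w/105 (p(w) = w*(-1/105) - w = -w/105 - w = -106*w/105)
c(a) = 3*a
b(C, F) = 61/F (b(C, F) = 183/((3*F)) = 183*(1/(3*F)) = 61/F)
√(b(-1, -12) + (((-7907 - 5294) - 11570) + p(-28))) = √(61/(-12) + (((-7907 - 5294) - 11570) - 106/105*(-28))) = √(61*(-1/12) + ((-13201 - 11570) + 424/15)) = √(-61/12 + (-24771 + 424/15)) = √(-61/12 - 371141/15) = √(-1484869/60) = I*√22273035/30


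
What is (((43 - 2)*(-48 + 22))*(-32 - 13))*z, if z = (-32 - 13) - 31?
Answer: -3645720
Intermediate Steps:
z = -76 (z = -45 - 31 = -76)
(((43 - 2)*(-48 + 22))*(-32 - 13))*z = (((43 - 2)*(-48 + 22))*(-32 - 13))*(-76) = ((41*(-26))*(-45))*(-76) = -1066*(-45)*(-76) = 47970*(-76) = -3645720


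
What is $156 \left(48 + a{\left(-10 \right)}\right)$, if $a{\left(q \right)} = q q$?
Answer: $23088$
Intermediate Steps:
$a{\left(q \right)} = q^{2}$
$156 \left(48 + a{\left(-10 \right)}\right) = 156 \left(48 + \left(-10\right)^{2}\right) = 156 \left(48 + 100\right) = 156 \cdot 148 = 23088$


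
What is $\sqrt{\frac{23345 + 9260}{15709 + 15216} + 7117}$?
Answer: $\frac{\sqrt{272295651710}}{6185} \approx 84.369$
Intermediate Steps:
$\sqrt{\frac{23345 + 9260}{15709 + 15216} + 7117} = \sqrt{\frac{32605}{30925} + 7117} = \sqrt{32605 \cdot \frac{1}{30925} + 7117} = \sqrt{\frac{6521}{6185} + 7117} = \sqrt{\frac{44025166}{6185}} = \frac{\sqrt{272295651710}}{6185}$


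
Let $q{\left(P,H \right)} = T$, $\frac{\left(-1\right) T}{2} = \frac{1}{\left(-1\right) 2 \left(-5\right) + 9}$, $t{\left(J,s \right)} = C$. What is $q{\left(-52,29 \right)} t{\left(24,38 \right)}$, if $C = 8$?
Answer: $- \frac{16}{19} \approx -0.8421$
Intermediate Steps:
$t{\left(J,s \right)} = 8$
$T = - \frac{2}{19}$ ($T = - \frac{2}{\left(-1\right) 2 \left(-5\right) + 9} = - \frac{2}{\left(-2\right) \left(-5\right) + 9} = - \frac{2}{10 + 9} = - \frac{2}{19} \approx -0.10526$)
$q{\left(P,H \right)} = - \frac{2}{19}$
$q{\left(-52,29 \right)} t{\left(24,38 \right)} = \left(- \frac{2}{19}\right) 8 = - \frac{16}{19}$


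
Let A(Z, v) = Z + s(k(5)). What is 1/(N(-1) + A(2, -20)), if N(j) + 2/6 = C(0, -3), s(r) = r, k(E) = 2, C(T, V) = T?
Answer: 3/11 ≈ 0.27273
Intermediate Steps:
N(j) = -⅓ (N(j) = -⅓ + 0 = -⅓)
A(Z, v) = 2 + Z (A(Z, v) = Z + 2 = 2 + Z)
1/(N(-1) + A(2, -20)) = 1/(-⅓ + (2 + 2)) = 1/(-⅓ + 4) = 1/(11/3) = 3/11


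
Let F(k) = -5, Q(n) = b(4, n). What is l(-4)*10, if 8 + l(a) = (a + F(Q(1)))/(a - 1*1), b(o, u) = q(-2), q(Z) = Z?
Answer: -62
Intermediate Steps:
b(o, u) = -2
Q(n) = -2
l(a) = -8 + (-5 + a)/(-1 + a) (l(a) = -8 + (a - 5)/(a - 1*1) = -8 + (-5 + a)/(a - 1) = -8 + (-5 + a)/(-1 + a))
l(-4)*10 = ((3 - 7*(-4))/(-1 - 4))*10 = ((3 + 28)/(-5))*10 = -⅕*31*10 = -31/5*10 = -62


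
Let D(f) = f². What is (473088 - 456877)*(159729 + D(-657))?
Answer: 9586828758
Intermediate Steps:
(473088 - 456877)*(159729 + D(-657)) = (473088 - 456877)*(159729 + (-657)²) = 16211*(159729 + 431649) = 16211*591378 = 9586828758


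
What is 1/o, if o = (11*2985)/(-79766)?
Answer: -79766/32835 ≈ -2.4293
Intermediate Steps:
o = -32835/79766 (o = 32835*(-1/79766) = -32835/79766 ≈ -0.41164)
1/o = 1/(-32835/79766) = -79766/32835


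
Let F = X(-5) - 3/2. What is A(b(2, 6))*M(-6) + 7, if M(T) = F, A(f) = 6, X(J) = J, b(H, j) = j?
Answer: -32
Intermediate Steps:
F = -13/2 (F = -5 - 3/2 = -13/2 ≈ -6.5000)
M(T) = -13/2
A(b(2, 6))*M(-6) + 7 = 6*(-13/2) + 7 = -39 + 7 = -32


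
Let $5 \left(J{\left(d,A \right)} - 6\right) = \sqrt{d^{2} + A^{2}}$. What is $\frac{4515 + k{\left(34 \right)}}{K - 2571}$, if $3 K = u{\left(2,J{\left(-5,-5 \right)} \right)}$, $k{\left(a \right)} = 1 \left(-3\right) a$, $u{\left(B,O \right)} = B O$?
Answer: $- \frac{101953539}{59305393} - \frac{26478 \sqrt{2}}{59305393} \approx -1.7198$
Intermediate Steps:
$J{\left(d,A \right)} = 6 + \frac{\sqrt{A^{2} + d^{2}}}{5}$ ($J{\left(d,A \right)} = 6 + \frac{\sqrt{d^{2} + A^{2}}}{5} = 6 + \frac{\sqrt{A^{2} + d^{2}}}{5}$)
$k{\left(a \right)} = - 3 a$
$K = 4 + \frac{2 \sqrt{2}}{3}$ ($K = \frac{2 \left(6 + \frac{\sqrt{\left(-5\right)^{2} + \left(-5\right)^{2}}}{5}\right)}{3} = \frac{2 \left(6 + \frac{\sqrt{25 + 25}}{5}\right)}{3} = \frac{2 \left(6 + \frac{\sqrt{50}}{5}\right)}{3} = \frac{2 \left(6 + \frac{5 \sqrt{2}}{5}\right)}{3} = \frac{2 \left(6 + \sqrt{2}\right)}{3} = \frac{12 + 2 \sqrt{2}}{3} = 4 + \frac{2 \sqrt{2}}{3} \approx 4.9428$)
$\frac{4515 + k{\left(34 \right)}}{K - 2571} = \frac{4515 - 102}{\left(4 + \frac{2 \sqrt{2}}{3}\right) - 2571} = \frac{4515 - 102}{-2567 + \frac{2 \sqrt{2}}{3}} = \frac{4413}{-2567 + \frac{2 \sqrt{2}}{3}}$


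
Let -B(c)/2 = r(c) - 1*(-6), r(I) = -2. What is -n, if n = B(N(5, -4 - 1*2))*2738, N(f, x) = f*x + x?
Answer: 21904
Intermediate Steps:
N(f, x) = x + f*x
B(c) = -8 (B(c) = -2*(-2 - 1*(-6)) = -2*(-2 + 6) = -2*4 = -8)
n = -21904 (n = -8*2738 = -21904)
-n = -1*(-21904) = 21904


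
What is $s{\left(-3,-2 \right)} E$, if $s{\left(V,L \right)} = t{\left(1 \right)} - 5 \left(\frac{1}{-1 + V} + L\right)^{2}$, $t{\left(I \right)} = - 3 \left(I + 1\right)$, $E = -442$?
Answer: $\frac{110721}{8} \approx 13840.0$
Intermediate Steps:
$t{\left(I \right)} = -3 - 3 I$ ($t{\left(I \right)} = - 3 \left(1 + I\right) = -3 - 3 I$)
$s{\left(V,L \right)} = -6 - 5 \left(L + \frac{1}{-1 + V}\right)^{2}$ ($s{\left(V,L \right)} = \left(-3 - 3\right) - 5 \left(\frac{1}{-1 + V} + L\right)^{2} = \left(-3 - 3\right) - 5 \left(L + \frac{1}{-1 + V}\right)^{2} = -6 - 5 \left(L + \frac{1}{-1 + V}\right)^{2}$)
$s{\left(-3,-2 \right)} E = \left(-6 - \frac{5 \left(1 - -2 - -6\right)^{2}}{\left(-1 - 3\right)^{2}}\right) \left(-442\right) = \left(-6 - \frac{5 \left(1 + 2 + 6\right)^{2}}{16}\right) \left(-442\right) = \left(-6 - \frac{5 \cdot 9^{2}}{16}\right) \left(-442\right) = \left(-6 - \frac{5}{16} \cdot 81\right) \left(-442\right) = \left(-6 - \frac{405}{16}\right) \left(-442\right) = \left(- \frac{501}{16}\right) \left(-442\right) = \frac{110721}{8}$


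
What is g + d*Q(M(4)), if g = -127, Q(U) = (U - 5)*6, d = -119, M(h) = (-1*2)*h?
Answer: 9155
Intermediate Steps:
M(h) = -2*h
Q(U) = -30 + 6*U (Q(U) = (-5 + U)*6 = -30 + 6*U)
g + d*Q(M(4)) = -127 - 119*(-30 + 6*(-2*4)) = -127 - 119*(-30 + 6*(-8)) = -127 - 119*(-30 - 48) = -127 - 119*(-78) = -127 + 9282 = 9155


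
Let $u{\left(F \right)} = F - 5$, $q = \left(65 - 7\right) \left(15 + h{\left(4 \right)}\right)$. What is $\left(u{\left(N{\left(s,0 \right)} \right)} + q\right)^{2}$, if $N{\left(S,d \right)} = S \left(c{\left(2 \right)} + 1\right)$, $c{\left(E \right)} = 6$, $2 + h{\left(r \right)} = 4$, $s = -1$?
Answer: $948676$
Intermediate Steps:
$h{\left(r \right)} = 2$ ($h{\left(r \right)} = -2 + 4 = 2$)
$N{\left(S,d \right)} = 7 S$ ($N{\left(S,d \right)} = S \left(6 + 1\right) = S 7 = 7 S$)
$q = 986$ ($q = \left(65 - 7\right) \left(15 + 2\right) = 58 \cdot 17 = 986$)
$u{\left(F \right)} = -5 + F$
$\left(u{\left(N{\left(s,0 \right)} \right)} + q\right)^{2} = \left(\left(-5 + 7 \left(-1\right)\right) + 986\right)^{2} = \left(\left(-5 - 7\right) + 986\right)^{2} = \left(-12 + 986\right)^{2} = 974^{2} = 948676$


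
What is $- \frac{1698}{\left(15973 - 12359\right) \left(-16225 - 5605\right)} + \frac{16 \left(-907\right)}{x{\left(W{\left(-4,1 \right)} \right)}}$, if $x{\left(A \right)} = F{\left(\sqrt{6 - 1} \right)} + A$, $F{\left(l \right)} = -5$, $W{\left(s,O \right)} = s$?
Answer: $\frac{572452114361}{355021290} \approx 1612.4$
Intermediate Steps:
$x{\left(A \right)} = -5 + A$
$- \frac{1698}{\left(15973 - 12359\right) \left(-16225 - 5605\right)} + \frac{16 \left(-907\right)}{x{\left(W{\left(-4,1 \right)} \right)}} = - \frac{1698}{\left(15973 - 12359\right) \left(-16225 - 5605\right)} + \frac{16 \left(-907\right)}{-5 - 4} = - \frac{1698}{3614 \left(-21830\right)} - \frac{14512}{-9} = - \frac{1698}{-78893620} - - \frac{14512}{9} = \left(-1698\right) \left(- \frac{1}{78893620}\right) + \frac{14512}{9} = \frac{849}{39446810} + \frac{14512}{9} = \frac{572452114361}{355021290}$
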